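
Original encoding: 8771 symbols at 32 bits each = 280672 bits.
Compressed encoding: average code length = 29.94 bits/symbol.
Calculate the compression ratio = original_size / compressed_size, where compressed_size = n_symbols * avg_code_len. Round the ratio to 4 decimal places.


original_size = n_symbols * orig_bits = 8771 * 32 = 280672 bits
compressed_size = n_symbols * avg_code_len = 8771 * 29.94 = 262603.74 bits
ratio = original_size / compressed_size = 280672 / 262603.74 = 1.0688

Compression ratio = 1.0688


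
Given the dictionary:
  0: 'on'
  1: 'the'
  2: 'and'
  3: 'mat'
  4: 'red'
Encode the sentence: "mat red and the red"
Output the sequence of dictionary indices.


Look up each word in the dictionary:
  'mat' -> 3
  'red' -> 4
  'and' -> 2
  'the' -> 1
  'red' -> 4

Encoded: [3, 4, 2, 1, 4]


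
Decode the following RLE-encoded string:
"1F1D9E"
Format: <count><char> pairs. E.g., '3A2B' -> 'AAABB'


Expanding each <count><char> pair:
  1F -> 'F'
  1D -> 'D'
  9E -> 'EEEEEEEEE'

Decoded = FDEEEEEEEEE


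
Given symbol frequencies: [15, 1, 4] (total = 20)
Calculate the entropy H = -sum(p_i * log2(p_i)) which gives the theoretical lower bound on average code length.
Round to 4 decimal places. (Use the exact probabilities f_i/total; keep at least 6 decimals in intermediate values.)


Per-symbol terms -p_i * log2(p_i) with p_i = f_i/20:
  p = 15/20 = 0.750000: log2(p) = -0.415037, -p*log2(p) = 0.311278
  p = 1/20 = 0.050000: log2(p) = -4.321928, -p*log2(p) = 0.216096
  p = 4/20 = 0.200000: log2(p) = -2.321928, -p*log2(p) = 0.464386
H = 0.311278 + 0.216096 + 0.464386 = 0.991760

H = 0.9918 bits/symbol


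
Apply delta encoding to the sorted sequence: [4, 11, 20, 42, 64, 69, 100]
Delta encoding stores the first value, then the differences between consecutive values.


First value: 4
Deltas:
  11 - 4 = 7
  20 - 11 = 9
  42 - 20 = 22
  64 - 42 = 22
  69 - 64 = 5
  100 - 69 = 31


Delta encoded: [4, 7, 9, 22, 22, 5, 31]


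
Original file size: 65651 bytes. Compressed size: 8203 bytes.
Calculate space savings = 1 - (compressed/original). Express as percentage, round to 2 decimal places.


ratio = compressed/original = 8203/65651 = 0.124949
savings = 1 - ratio = 1 - 0.124949 = 0.875051
as a percentage: 0.875051 * 100 = 87.51%

Space savings = 1 - 8203/65651 = 87.51%


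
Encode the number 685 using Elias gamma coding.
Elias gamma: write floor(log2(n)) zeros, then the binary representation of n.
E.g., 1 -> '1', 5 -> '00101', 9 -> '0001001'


num_bits = floor(log2(685)) + 1 = 10
leading_zeros = num_bits - 1 = 9
binary(685) = 1010101101

Elias gamma(685) = '000000000' + '1010101101' = 0000000001010101101 (19 bits)


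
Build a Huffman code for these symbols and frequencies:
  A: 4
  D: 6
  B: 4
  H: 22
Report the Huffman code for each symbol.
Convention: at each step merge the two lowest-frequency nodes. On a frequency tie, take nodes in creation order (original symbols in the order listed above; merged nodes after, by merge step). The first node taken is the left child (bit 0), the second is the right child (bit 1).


Huffman tree construction:
Step 1: Merge A(4) + B(4) = 8
Step 2: Merge D(6) + (A+B)(8) = 14
Step 3: Merge (D+(A+B))(14) + H(22) = 36
Read each symbol's code off the tree from the root (left child = 0, right child = 1).

Codes:
  A: 010 (length 3)
  D: 00 (length 2)
  B: 011 (length 3)
  H: 1 (length 1)
Average code length: 58/36 = 1.6111 bits/symbol


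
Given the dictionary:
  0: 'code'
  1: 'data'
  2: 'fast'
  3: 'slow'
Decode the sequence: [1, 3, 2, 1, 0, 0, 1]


Look up each index in the dictionary:
  1 -> 'data'
  3 -> 'slow'
  2 -> 'fast'
  1 -> 'data'
  0 -> 'code'
  0 -> 'code'
  1 -> 'data'

Decoded: "data slow fast data code code data"


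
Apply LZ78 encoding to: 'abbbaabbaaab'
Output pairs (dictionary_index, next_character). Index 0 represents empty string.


LZ78 encoding steps:
Dictionary: {0: ''}
Step 1: w='' (idx 0), next='a' -> output (0, 'a'), add 'a' as idx 1
Step 2: w='' (idx 0), next='b' -> output (0, 'b'), add 'b' as idx 2
Step 3: w='b' (idx 2), next='b' -> output (2, 'b'), add 'bb' as idx 3
Step 4: w='a' (idx 1), next='a' -> output (1, 'a'), add 'aa' as idx 4
Step 5: w='bb' (idx 3), next='a' -> output (3, 'a'), add 'bba' as idx 5
Step 6: w='aa' (idx 4), next='b' -> output (4, 'b'), add 'aab' as idx 6


Encoded: [(0, 'a'), (0, 'b'), (2, 'b'), (1, 'a'), (3, 'a'), (4, 'b')]


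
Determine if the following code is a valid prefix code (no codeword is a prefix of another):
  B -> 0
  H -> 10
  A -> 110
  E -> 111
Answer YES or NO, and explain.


Checking each pair (does one codeword prefix another?):
  B='0' vs H='10': no prefix
  B='0' vs A='110': no prefix
  B='0' vs E='111': no prefix
  H='10' vs B='0': no prefix
  H='10' vs A='110': no prefix
  H='10' vs E='111': no prefix
  A='110' vs B='0': no prefix
  A='110' vs H='10': no prefix
  A='110' vs E='111': no prefix
  E='111' vs B='0': no prefix
  E='111' vs H='10': no prefix
  E='111' vs A='110': no prefix
No violation found over all pairs.

YES -- this is a valid prefix code. No codeword is a prefix of any other codeword.


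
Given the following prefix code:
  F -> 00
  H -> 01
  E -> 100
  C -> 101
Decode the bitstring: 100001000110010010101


Decoding step by step:
Bits 100 -> E
Bits 00 -> F
Bits 100 -> E
Bits 01 -> H
Bits 100 -> E
Bits 100 -> E
Bits 101 -> C
Bits 01 -> H


Decoded message: EFEHEECH


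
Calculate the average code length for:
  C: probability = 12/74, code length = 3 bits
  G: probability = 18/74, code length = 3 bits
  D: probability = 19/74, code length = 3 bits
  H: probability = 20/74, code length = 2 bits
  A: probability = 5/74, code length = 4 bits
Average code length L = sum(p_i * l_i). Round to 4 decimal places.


Weighted contributions p_i * l_i:
  C: (12/74) * 3 = 36/74
  G: (18/74) * 3 = 54/74
  D: (19/74) * 3 = 57/74
  H: (20/74) * 2 = 40/74
  A: (5/74) * 4 = 20/74
Sum = (36 + 54 + 57 + 40 + 20)/74 = 207/74

L = 207/74 = 2.7973 bits/symbol


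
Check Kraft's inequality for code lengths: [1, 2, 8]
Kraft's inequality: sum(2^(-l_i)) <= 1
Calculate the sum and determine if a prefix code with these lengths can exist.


Sum = 2^(-1) + 2^(-2) + 2^(-8)
    = 0.5 + 0.25 + 0.00390625
    = 193/256 = 0.75390625
Since 0.75390625 <= 1, Kraft's inequality IS satisfied.
A prefix code with these lengths CAN exist.

Kraft sum = 0.75390625. Satisfied.


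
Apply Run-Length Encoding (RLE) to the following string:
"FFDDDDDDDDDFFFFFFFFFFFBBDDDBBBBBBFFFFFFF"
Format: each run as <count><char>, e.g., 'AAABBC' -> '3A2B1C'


Scanning runs left to right:
  i=0: run of 'F' x 2 -> '2F'
  i=2: run of 'D' x 9 -> '9D'
  i=11: run of 'F' x 11 -> '11F'
  i=22: run of 'B' x 2 -> '2B'
  i=24: run of 'D' x 3 -> '3D'
  i=27: run of 'B' x 6 -> '6B'
  i=33: run of 'F' x 7 -> '7F'

RLE = 2F9D11F2B3D6B7F


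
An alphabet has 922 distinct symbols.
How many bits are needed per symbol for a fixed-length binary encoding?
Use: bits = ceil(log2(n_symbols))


log2(922) = 9.8486
Bracket: 2^9 = 512 < 922 <= 2^10 = 1024
So ceil(log2(922)) = 10

bits = ceil(log2(922)) = ceil(9.8486) = 10 bits


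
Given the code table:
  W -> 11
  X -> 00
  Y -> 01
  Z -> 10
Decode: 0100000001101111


Decoding:
01 -> Y
00 -> X
00 -> X
00 -> X
01 -> Y
10 -> Z
11 -> W
11 -> W


Result: YXXXYZWW


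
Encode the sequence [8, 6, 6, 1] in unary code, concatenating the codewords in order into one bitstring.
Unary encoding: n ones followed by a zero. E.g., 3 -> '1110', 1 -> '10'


Encode each number as n ones followed by a terminating 0:
  8 -> 111111110 (9 bits)
  6 -> 1111110 (7 bits)
  6 -> 1111110 (7 bits)
  1 -> 10 (2 bits)
Total length = 9 + 7 + 7 + 2 = 25 bits.

Unary([8, 6, 6, 1]) = 1111111101111110111111010 (25 bits)


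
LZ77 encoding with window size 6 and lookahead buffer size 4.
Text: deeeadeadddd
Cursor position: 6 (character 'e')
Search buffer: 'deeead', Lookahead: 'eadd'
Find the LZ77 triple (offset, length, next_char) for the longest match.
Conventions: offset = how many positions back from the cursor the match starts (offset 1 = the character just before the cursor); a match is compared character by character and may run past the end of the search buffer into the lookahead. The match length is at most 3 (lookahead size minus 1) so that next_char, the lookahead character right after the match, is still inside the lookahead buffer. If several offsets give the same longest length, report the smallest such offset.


Try each offset into the search buffer:
  offset=1 (pos 5, char 'd'): match length 0
  offset=2 (pos 4, char 'a'): match length 0
  offset=3 (pos 3, char 'e'): match length 3
  offset=4 (pos 2, char 'e'): match length 1
  offset=5 (pos 1, char 'e'): match length 1
  offset=6 (pos 0, char 'd'): match length 0
Longest match has length 3 at offset 3.
next_char = character at position 6 + 3 = 9 -> 'd'

Best match: offset=3, length=3 (matching 'ead' starting at position 3)
LZ77 triple: (3, 3, 'd')


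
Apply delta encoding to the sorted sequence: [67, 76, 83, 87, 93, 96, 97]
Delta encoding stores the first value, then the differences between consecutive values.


First value: 67
Deltas:
  76 - 67 = 9
  83 - 76 = 7
  87 - 83 = 4
  93 - 87 = 6
  96 - 93 = 3
  97 - 96 = 1


Delta encoded: [67, 9, 7, 4, 6, 3, 1]


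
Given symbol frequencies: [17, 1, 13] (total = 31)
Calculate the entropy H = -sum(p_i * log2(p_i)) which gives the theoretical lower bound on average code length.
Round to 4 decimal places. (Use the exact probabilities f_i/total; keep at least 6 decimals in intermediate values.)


Per-symbol terms -p_i * log2(p_i) with p_i = f_i/31:
  p = 17/31 = 0.548387: log2(p) = -0.866733, -p*log2(p) = 0.475305
  p = 1/31 = 0.032258: log2(p) = -4.954196, -p*log2(p) = 0.159813
  p = 13/31 = 0.419355: log2(p) = -1.253757, -p*log2(p) = 0.525769
H = 0.475305 + 0.159813 + 0.525769 = 1.160887

H = 1.1609 bits/symbol


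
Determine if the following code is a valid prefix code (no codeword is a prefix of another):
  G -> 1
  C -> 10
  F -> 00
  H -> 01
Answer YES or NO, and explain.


Checking each pair (does one codeword prefix another?):
  G='1' vs C='10': prefix -- VIOLATION

NO -- this is NOT a valid prefix code. G (1) is a prefix of C (10).


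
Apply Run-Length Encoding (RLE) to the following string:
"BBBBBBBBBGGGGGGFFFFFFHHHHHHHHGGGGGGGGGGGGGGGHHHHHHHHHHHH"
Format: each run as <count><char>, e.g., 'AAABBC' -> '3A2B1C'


Scanning runs left to right:
  i=0: run of 'B' x 9 -> '9B'
  i=9: run of 'G' x 6 -> '6G'
  i=15: run of 'F' x 6 -> '6F'
  i=21: run of 'H' x 8 -> '8H'
  i=29: run of 'G' x 15 -> '15G'
  i=44: run of 'H' x 12 -> '12H'

RLE = 9B6G6F8H15G12H


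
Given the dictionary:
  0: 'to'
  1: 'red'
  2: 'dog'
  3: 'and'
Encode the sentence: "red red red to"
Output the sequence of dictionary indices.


Look up each word in the dictionary:
  'red' -> 1
  'red' -> 1
  'red' -> 1
  'to' -> 0

Encoded: [1, 1, 1, 0]


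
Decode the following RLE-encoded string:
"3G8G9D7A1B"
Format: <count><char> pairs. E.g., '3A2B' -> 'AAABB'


Expanding each <count><char> pair:
  3G -> 'GGG'
  8G -> 'GGGGGGGG'
  9D -> 'DDDDDDDDD'
  7A -> 'AAAAAAA'
  1B -> 'B'

Decoded = GGGGGGGGGGGDDDDDDDDDAAAAAAAB


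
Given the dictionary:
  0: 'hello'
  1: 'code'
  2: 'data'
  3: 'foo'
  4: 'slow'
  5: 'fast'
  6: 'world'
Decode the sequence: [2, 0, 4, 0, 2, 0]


Look up each index in the dictionary:
  2 -> 'data'
  0 -> 'hello'
  4 -> 'slow'
  0 -> 'hello'
  2 -> 'data'
  0 -> 'hello'

Decoded: "data hello slow hello data hello"


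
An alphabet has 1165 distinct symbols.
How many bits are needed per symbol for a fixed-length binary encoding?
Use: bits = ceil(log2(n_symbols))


log2(1165) = 10.1861
Bracket: 2^10 = 1024 < 1165 <= 2^11 = 2048
So ceil(log2(1165)) = 11

bits = ceil(log2(1165)) = ceil(10.1861) = 11 bits


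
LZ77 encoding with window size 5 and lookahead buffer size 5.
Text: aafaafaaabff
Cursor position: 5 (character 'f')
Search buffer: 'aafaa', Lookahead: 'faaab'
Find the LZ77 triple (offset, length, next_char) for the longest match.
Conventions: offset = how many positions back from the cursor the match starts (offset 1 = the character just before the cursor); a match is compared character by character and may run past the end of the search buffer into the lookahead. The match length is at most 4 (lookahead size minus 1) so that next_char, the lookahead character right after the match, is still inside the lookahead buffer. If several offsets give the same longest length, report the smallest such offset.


Try each offset into the search buffer:
  offset=1 (pos 4, char 'a'): match length 0
  offset=2 (pos 3, char 'a'): match length 0
  offset=3 (pos 2, char 'f'): match length 3
  offset=4 (pos 1, char 'a'): match length 0
  offset=5 (pos 0, char 'a'): match length 0
Longest match has length 3 at offset 3.
next_char = character at position 5 + 3 = 8 -> 'a'

Best match: offset=3, length=3 (matching 'faa' starting at position 2)
LZ77 triple: (3, 3, 'a')


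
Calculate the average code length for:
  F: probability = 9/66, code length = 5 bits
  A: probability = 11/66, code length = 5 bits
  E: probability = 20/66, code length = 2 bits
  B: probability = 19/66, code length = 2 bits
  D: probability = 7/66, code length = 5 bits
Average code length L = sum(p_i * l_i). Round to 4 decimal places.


Weighted contributions p_i * l_i:
  F: (9/66) * 5 = 45/66
  A: (11/66) * 5 = 55/66
  E: (20/66) * 2 = 40/66
  B: (19/66) * 2 = 38/66
  D: (7/66) * 5 = 35/66
Sum = (45 + 55 + 40 + 38 + 35)/66 = 213/66

L = 213/66 = 3.2273 bits/symbol


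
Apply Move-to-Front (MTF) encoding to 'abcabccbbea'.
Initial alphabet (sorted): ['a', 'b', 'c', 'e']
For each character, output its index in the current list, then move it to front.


MTF encoding:
'a': index 0 in ['a', 'b', 'c', 'e'] -> ['a', 'b', 'c', 'e']
'b': index 1 in ['a', 'b', 'c', 'e'] -> ['b', 'a', 'c', 'e']
'c': index 2 in ['b', 'a', 'c', 'e'] -> ['c', 'b', 'a', 'e']
'a': index 2 in ['c', 'b', 'a', 'e'] -> ['a', 'c', 'b', 'e']
'b': index 2 in ['a', 'c', 'b', 'e'] -> ['b', 'a', 'c', 'e']
'c': index 2 in ['b', 'a', 'c', 'e'] -> ['c', 'b', 'a', 'e']
'c': index 0 in ['c', 'b', 'a', 'e'] -> ['c', 'b', 'a', 'e']
'b': index 1 in ['c', 'b', 'a', 'e'] -> ['b', 'c', 'a', 'e']
'b': index 0 in ['b', 'c', 'a', 'e'] -> ['b', 'c', 'a', 'e']
'e': index 3 in ['b', 'c', 'a', 'e'] -> ['e', 'b', 'c', 'a']
'a': index 3 in ['e', 'b', 'c', 'a'] -> ['a', 'e', 'b', 'c']


Output: [0, 1, 2, 2, 2, 2, 0, 1, 0, 3, 3]


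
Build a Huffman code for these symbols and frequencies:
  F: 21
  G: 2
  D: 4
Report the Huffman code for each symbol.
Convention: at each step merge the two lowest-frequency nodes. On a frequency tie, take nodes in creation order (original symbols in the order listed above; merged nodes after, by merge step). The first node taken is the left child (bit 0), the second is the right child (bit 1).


Huffman tree construction:
Step 1: Merge G(2) + D(4) = 6
Step 2: Merge (G+D)(6) + F(21) = 27
Read each symbol's code off the tree from the root (left child = 0, right child = 1).

Codes:
  F: 1 (length 1)
  G: 00 (length 2)
  D: 01 (length 2)
Average code length: 33/27 = 1.2222 bits/symbol


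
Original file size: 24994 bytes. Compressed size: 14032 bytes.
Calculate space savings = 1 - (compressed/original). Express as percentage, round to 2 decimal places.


ratio = compressed/original = 14032/24994 = 0.561415
savings = 1 - ratio = 1 - 0.561415 = 0.438585
as a percentage: 0.438585 * 100 = 43.86%

Space savings = 1 - 14032/24994 = 43.86%


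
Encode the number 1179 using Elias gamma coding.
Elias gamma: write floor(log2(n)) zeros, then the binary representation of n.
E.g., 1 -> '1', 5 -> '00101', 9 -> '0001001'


num_bits = floor(log2(1179)) + 1 = 11
leading_zeros = num_bits - 1 = 10
binary(1179) = 10010011011

Elias gamma(1179) = '0000000000' + '10010011011' = 000000000010010011011 (21 bits)


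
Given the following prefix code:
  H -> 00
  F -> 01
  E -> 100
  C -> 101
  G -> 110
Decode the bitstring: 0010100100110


Decoding step by step:
Bits 00 -> H
Bits 101 -> C
Bits 00 -> H
Bits 100 -> E
Bits 110 -> G


Decoded message: HCHEG


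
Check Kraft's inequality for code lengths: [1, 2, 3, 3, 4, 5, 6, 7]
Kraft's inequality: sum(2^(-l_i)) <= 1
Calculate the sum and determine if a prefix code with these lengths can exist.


Sum = 2^(-1) + 2^(-2) + 2^(-3) + 2^(-3) + 2^(-4) + 2^(-5) + 2^(-6) + 2^(-7)
    = 0.5 + 0.25 + 0.125 + 0.125 + 0.0625 + 0.03125 + 0.015625 + 0.0078125
    = 143/128 = 1.1171875
Since 1.1171875 > 1, Kraft's inequality is NOT satisfied.
A prefix code with these lengths CANNOT exist.

Kraft sum = 1.1171875. Not satisfied.


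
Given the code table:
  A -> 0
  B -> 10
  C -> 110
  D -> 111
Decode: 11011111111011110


Decoding:
110 -> C
111 -> D
111 -> D
110 -> C
111 -> D
10 -> B


Result: CDDCDB


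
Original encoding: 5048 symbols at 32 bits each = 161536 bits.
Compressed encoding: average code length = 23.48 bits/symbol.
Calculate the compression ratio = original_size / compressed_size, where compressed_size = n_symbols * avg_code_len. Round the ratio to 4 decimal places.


original_size = n_symbols * orig_bits = 5048 * 32 = 161536 bits
compressed_size = n_symbols * avg_code_len = 5048 * 23.48 = 118527.04 bits
ratio = original_size / compressed_size = 161536 / 118527.04 = 1.3629

Compression ratio = 1.3629


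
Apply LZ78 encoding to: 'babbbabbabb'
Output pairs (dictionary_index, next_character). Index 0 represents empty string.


LZ78 encoding steps:
Dictionary: {0: ''}
Step 1: w='' (idx 0), next='b' -> output (0, 'b'), add 'b' as idx 1
Step 2: w='' (idx 0), next='a' -> output (0, 'a'), add 'a' as idx 2
Step 3: w='b' (idx 1), next='b' -> output (1, 'b'), add 'bb' as idx 3
Step 4: w='b' (idx 1), next='a' -> output (1, 'a'), add 'ba' as idx 4
Step 5: w='bb' (idx 3), next='a' -> output (3, 'a'), add 'bba' as idx 5
Step 6: w='bb' (idx 3), end of input -> output (3, '')


Encoded: [(0, 'b'), (0, 'a'), (1, 'b'), (1, 'a'), (3, 'a'), (3, '')]


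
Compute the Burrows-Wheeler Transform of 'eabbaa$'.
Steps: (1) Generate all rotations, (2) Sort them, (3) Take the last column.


Rotations (sorted):
  0: $eabbaa -> last char: a
  1: a$eabba -> last char: a
  2: aa$eabb -> last char: b
  3: abbaa$e -> last char: e
  4: baa$eab -> last char: b
  5: bbaa$ea -> last char: a
  6: eabbaa$ -> last char: $


BWT = aabeba$


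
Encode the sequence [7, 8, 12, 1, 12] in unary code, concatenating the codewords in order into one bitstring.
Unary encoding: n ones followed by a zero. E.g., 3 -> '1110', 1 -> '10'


Encode each number as n ones followed by a terminating 0:
  7 -> 11111110 (8 bits)
  8 -> 111111110 (9 bits)
  12 -> 1111111111110 (13 bits)
  1 -> 10 (2 bits)
  12 -> 1111111111110 (13 bits)
Total length = 8 + 9 + 13 + 2 + 13 = 45 bits.

Unary([7, 8, 12, 1, 12]) = 111111101111111101111111111110101111111111110 (45 bits)


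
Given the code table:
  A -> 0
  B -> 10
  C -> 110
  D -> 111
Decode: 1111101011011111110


Decoding:
111 -> D
110 -> C
10 -> B
110 -> C
111 -> D
111 -> D
10 -> B


Result: DCBCDDB


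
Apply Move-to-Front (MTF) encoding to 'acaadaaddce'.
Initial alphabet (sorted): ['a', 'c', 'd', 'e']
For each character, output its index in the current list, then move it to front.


MTF encoding:
'a': index 0 in ['a', 'c', 'd', 'e'] -> ['a', 'c', 'd', 'e']
'c': index 1 in ['a', 'c', 'd', 'e'] -> ['c', 'a', 'd', 'e']
'a': index 1 in ['c', 'a', 'd', 'e'] -> ['a', 'c', 'd', 'e']
'a': index 0 in ['a', 'c', 'd', 'e'] -> ['a', 'c', 'd', 'e']
'd': index 2 in ['a', 'c', 'd', 'e'] -> ['d', 'a', 'c', 'e']
'a': index 1 in ['d', 'a', 'c', 'e'] -> ['a', 'd', 'c', 'e']
'a': index 0 in ['a', 'd', 'c', 'e'] -> ['a', 'd', 'c', 'e']
'd': index 1 in ['a', 'd', 'c', 'e'] -> ['d', 'a', 'c', 'e']
'd': index 0 in ['d', 'a', 'c', 'e'] -> ['d', 'a', 'c', 'e']
'c': index 2 in ['d', 'a', 'c', 'e'] -> ['c', 'd', 'a', 'e']
'e': index 3 in ['c', 'd', 'a', 'e'] -> ['e', 'c', 'd', 'a']


Output: [0, 1, 1, 0, 2, 1, 0, 1, 0, 2, 3]


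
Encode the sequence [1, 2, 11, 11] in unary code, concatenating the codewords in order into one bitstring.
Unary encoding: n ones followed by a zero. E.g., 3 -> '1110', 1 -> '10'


Encode each number as n ones followed by a terminating 0:
  1 -> 10 (2 bits)
  2 -> 110 (3 bits)
  11 -> 111111111110 (12 bits)
  11 -> 111111111110 (12 bits)
Total length = 2 + 3 + 12 + 12 = 29 bits.

Unary([1, 2, 11, 11]) = 10110111111111110111111111110 (29 bits)


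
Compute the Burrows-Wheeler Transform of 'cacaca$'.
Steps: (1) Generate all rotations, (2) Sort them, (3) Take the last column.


Rotations (sorted):
  0: $cacaca -> last char: a
  1: a$cacac -> last char: c
  2: aca$cac -> last char: c
  3: acaca$c -> last char: c
  4: ca$caca -> last char: a
  5: caca$ca -> last char: a
  6: cacaca$ -> last char: $


BWT = acccaa$


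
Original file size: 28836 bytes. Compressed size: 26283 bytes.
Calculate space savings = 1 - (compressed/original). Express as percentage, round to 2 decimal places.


ratio = compressed/original = 26283/28836 = 0.911465
savings = 1 - ratio = 1 - 0.911465 = 0.088535
as a percentage: 0.088535 * 100 = 8.85%

Space savings = 1 - 26283/28836 = 8.85%


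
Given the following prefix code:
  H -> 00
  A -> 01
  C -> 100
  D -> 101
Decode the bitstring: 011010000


Decoding step by step:
Bits 01 -> A
Bits 101 -> D
Bits 00 -> H
Bits 00 -> H


Decoded message: ADHH


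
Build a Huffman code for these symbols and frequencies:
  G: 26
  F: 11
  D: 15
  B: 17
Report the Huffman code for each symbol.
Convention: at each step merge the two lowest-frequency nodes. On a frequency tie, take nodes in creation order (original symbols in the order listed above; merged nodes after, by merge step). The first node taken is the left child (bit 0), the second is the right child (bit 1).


Huffman tree construction:
Step 1: Merge F(11) + D(15) = 26
Step 2: Merge B(17) + G(26) = 43
Step 3: Merge (F+D)(26) + (B+G)(43) = 69
Read each symbol's code off the tree from the root (left child = 0, right child = 1).

Codes:
  G: 11 (length 2)
  F: 00 (length 2)
  D: 01 (length 2)
  B: 10 (length 2)
Average code length: 138/69 = 2.0000 bits/symbol


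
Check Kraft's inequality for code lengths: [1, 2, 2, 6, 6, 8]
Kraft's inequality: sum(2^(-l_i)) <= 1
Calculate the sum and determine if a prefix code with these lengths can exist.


Sum = 2^(-1) + 2^(-2) + 2^(-2) + 2^(-6) + 2^(-6) + 2^(-8)
    = 0.5 + 0.25 + 0.25 + 0.015625 + 0.015625 + 0.00390625
    = 265/256 = 1.03515625
Since 1.03515625 > 1, Kraft's inequality is NOT satisfied.
A prefix code with these lengths CANNOT exist.

Kraft sum = 1.03515625. Not satisfied.


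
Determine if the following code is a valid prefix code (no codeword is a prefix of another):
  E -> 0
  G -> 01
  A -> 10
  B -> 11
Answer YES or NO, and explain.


Checking each pair (does one codeword prefix another?):
  E='0' vs G='01': prefix -- VIOLATION

NO -- this is NOT a valid prefix code. E (0) is a prefix of G (01).


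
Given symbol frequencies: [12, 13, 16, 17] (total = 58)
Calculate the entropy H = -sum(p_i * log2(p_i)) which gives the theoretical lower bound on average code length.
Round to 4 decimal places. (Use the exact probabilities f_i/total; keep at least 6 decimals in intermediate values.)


Per-symbol terms -p_i * log2(p_i) with p_i = f_i/58:
  p = 12/58 = 0.206897: log2(p) = -2.273018, -p*log2(p) = 0.470280
  p = 13/58 = 0.224138: log2(p) = -2.157541, -p*log2(p) = 0.483587
  p = 16/58 = 0.275862: log2(p) = -1.857981, -p*log2(p) = 0.512546
  p = 17/58 = 0.293103: log2(p) = -1.770518, -p*log2(p) = 0.518945
H = 0.470280 + 0.483587 + 0.512546 + 0.518945 = 1.985358

H = 1.9854 bits/symbol


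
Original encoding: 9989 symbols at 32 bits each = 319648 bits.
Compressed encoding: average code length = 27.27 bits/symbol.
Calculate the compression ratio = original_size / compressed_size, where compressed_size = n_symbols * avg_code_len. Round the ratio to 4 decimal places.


original_size = n_symbols * orig_bits = 9989 * 32 = 319648 bits
compressed_size = n_symbols * avg_code_len = 9989 * 27.27 = 272400.03 bits
ratio = original_size / compressed_size = 319648 / 272400.03 = 1.1735

Compression ratio = 1.1735


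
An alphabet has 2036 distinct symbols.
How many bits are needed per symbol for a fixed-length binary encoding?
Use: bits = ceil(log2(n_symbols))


log2(2036) = 10.9915
Bracket: 2^10 = 1024 < 2036 <= 2^11 = 2048
So ceil(log2(2036)) = 11

bits = ceil(log2(2036)) = ceil(10.9915) = 11 bits


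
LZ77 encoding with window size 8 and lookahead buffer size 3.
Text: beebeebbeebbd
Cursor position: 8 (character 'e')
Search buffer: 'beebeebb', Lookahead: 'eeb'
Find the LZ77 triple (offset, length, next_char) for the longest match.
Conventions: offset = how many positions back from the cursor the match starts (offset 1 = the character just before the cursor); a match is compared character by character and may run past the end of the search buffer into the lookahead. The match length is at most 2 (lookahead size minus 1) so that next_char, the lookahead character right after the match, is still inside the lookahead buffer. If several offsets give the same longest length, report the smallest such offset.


Try each offset into the search buffer:
  offset=1 (pos 7, char 'b'): match length 0
  offset=2 (pos 6, char 'b'): match length 0
  offset=3 (pos 5, char 'e'): match length 1
  offset=4 (pos 4, char 'e'): match length 2
  offset=5 (pos 3, char 'b'): match length 0
  offset=6 (pos 2, char 'e'): match length 1
  offset=7 (pos 1, char 'e'): match length 2
  offset=8 (pos 0, char 'b'): match length 0
Longest match has length 2, found at offsets 4, 7; take the smallest, offset 4.
next_char = character at position 8 + 2 = 10 -> 'b'

Best match: offset=4, length=2 (matching 'ee' starting at position 4)
LZ77 triple: (4, 2, 'b')


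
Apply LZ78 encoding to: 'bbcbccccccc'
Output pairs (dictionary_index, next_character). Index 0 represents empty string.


LZ78 encoding steps:
Dictionary: {0: ''}
Step 1: w='' (idx 0), next='b' -> output (0, 'b'), add 'b' as idx 1
Step 2: w='b' (idx 1), next='c' -> output (1, 'c'), add 'bc' as idx 2
Step 3: w='bc' (idx 2), next='c' -> output (2, 'c'), add 'bcc' as idx 3
Step 4: w='' (idx 0), next='c' -> output (0, 'c'), add 'c' as idx 4
Step 5: w='c' (idx 4), next='c' -> output (4, 'c'), add 'cc' as idx 5
Step 6: w='cc' (idx 5), end of input -> output (5, '')


Encoded: [(0, 'b'), (1, 'c'), (2, 'c'), (0, 'c'), (4, 'c'), (5, '')]


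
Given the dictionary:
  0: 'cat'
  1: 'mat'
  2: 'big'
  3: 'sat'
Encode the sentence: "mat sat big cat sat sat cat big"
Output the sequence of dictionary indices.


Look up each word in the dictionary:
  'mat' -> 1
  'sat' -> 3
  'big' -> 2
  'cat' -> 0
  'sat' -> 3
  'sat' -> 3
  'cat' -> 0
  'big' -> 2

Encoded: [1, 3, 2, 0, 3, 3, 0, 2]


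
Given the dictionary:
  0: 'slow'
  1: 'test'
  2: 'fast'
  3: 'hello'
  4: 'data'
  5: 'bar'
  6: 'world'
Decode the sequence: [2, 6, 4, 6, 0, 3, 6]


Look up each index in the dictionary:
  2 -> 'fast'
  6 -> 'world'
  4 -> 'data'
  6 -> 'world'
  0 -> 'slow'
  3 -> 'hello'
  6 -> 'world'

Decoded: "fast world data world slow hello world"


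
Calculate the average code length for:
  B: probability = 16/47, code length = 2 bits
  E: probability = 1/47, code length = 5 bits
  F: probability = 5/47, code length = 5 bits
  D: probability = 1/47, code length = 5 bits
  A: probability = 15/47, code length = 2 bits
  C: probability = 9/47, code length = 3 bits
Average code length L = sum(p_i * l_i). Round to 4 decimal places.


Weighted contributions p_i * l_i:
  B: (16/47) * 2 = 32/47
  E: (1/47) * 5 = 5/47
  F: (5/47) * 5 = 25/47
  D: (1/47) * 5 = 5/47
  A: (15/47) * 2 = 30/47
  C: (9/47) * 3 = 27/47
Sum = (32 + 5 + 25 + 5 + 30 + 27)/47 = 124/47

L = 124/47 = 2.6383 bits/symbol


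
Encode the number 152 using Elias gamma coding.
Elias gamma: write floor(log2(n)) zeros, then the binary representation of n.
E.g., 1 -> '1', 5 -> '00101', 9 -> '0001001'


num_bits = floor(log2(152)) + 1 = 8
leading_zeros = num_bits - 1 = 7
binary(152) = 10011000

Elias gamma(152) = '0000000' + '10011000' = 000000010011000 (15 bits)


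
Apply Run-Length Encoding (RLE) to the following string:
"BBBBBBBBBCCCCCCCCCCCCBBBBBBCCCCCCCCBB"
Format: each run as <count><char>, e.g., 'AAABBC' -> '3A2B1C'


Scanning runs left to right:
  i=0: run of 'B' x 9 -> '9B'
  i=9: run of 'C' x 12 -> '12C'
  i=21: run of 'B' x 6 -> '6B'
  i=27: run of 'C' x 8 -> '8C'
  i=35: run of 'B' x 2 -> '2B'

RLE = 9B12C6B8C2B


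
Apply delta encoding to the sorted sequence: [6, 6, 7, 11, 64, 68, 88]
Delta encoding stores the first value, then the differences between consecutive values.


First value: 6
Deltas:
  6 - 6 = 0
  7 - 6 = 1
  11 - 7 = 4
  64 - 11 = 53
  68 - 64 = 4
  88 - 68 = 20


Delta encoded: [6, 0, 1, 4, 53, 4, 20]


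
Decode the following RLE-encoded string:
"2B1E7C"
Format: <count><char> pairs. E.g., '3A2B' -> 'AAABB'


Expanding each <count><char> pair:
  2B -> 'BB'
  1E -> 'E'
  7C -> 'CCCCCCC'

Decoded = BBECCCCCCC


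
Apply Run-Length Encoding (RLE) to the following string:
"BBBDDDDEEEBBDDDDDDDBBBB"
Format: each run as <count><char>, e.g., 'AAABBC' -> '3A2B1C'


Scanning runs left to right:
  i=0: run of 'B' x 3 -> '3B'
  i=3: run of 'D' x 4 -> '4D'
  i=7: run of 'E' x 3 -> '3E'
  i=10: run of 'B' x 2 -> '2B'
  i=12: run of 'D' x 7 -> '7D'
  i=19: run of 'B' x 4 -> '4B'

RLE = 3B4D3E2B7D4B


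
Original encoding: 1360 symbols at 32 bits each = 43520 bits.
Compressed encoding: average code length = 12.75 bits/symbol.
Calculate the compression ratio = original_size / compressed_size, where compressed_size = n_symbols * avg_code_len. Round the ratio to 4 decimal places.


original_size = n_symbols * orig_bits = 1360 * 32 = 43520 bits
compressed_size = n_symbols * avg_code_len = 1360 * 12.75 = 17340.0 bits
ratio = original_size / compressed_size = 43520 / 17340.0 = 2.5098

Compression ratio = 2.5098


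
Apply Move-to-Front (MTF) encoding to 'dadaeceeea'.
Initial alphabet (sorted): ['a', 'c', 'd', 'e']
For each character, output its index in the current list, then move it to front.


MTF encoding:
'd': index 2 in ['a', 'c', 'd', 'e'] -> ['d', 'a', 'c', 'e']
'a': index 1 in ['d', 'a', 'c', 'e'] -> ['a', 'd', 'c', 'e']
'd': index 1 in ['a', 'd', 'c', 'e'] -> ['d', 'a', 'c', 'e']
'a': index 1 in ['d', 'a', 'c', 'e'] -> ['a', 'd', 'c', 'e']
'e': index 3 in ['a', 'd', 'c', 'e'] -> ['e', 'a', 'd', 'c']
'c': index 3 in ['e', 'a', 'd', 'c'] -> ['c', 'e', 'a', 'd']
'e': index 1 in ['c', 'e', 'a', 'd'] -> ['e', 'c', 'a', 'd']
'e': index 0 in ['e', 'c', 'a', 'd'] -> ['e', 'c', 'a', 'd']
'e': index 0 in ['e', 'c', 'a', 'd'] -> ['e', 'c', 'a', 'd']
'a': index 2 in ['e', 'c', 'a', 'd'] -> ['a', 'e', 'c', 'd']


Output: [2, 1, 1, 1, 3, 3, 1, 0, 0, 2]


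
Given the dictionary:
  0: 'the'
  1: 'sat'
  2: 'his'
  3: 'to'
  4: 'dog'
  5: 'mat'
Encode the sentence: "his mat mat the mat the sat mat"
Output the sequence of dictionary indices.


Look up each word in the dictionary:
  'his' -> 2
  'mat' -> 5
  'mat' -> 5
  'the' -> 0
  'mat' -> 5
  'the' -> 0
  'sat' -> 1
  'mat' -> 5

Encoded: [2, 5, 5, 0, 5, 0, 1, 5]


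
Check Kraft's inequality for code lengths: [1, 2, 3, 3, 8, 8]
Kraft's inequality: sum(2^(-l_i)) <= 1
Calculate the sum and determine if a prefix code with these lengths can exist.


Sum = 2^(-1) + 2^(-2) + 2^(-3) + 2^(-3) + 2^(-8) + 2^(-8)
    = 0.5 + 0.25 + 0.125 + 0.125 + 0.00390625 + 0.00390625
    = 258/256 = 1.0078125
Since 1.0078125 > 1, Kraft's inequality is NOT satisfied.
A prefix code with these lengths CANNOT exist.

Kraft sum = 1.0078125. Not satisfied.


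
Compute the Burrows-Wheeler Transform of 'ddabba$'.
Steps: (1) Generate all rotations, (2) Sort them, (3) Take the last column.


Rotations (sorted):
  0: $ddabba -> last char: a
  1: a$ddabb -> last char: b
  2: abba$dd -> last char: d
  3: ba$ddab -> last char: b
  4: bba$dda -> last char: a
  5: dabba$d -> last char: d
  6: ddabba$ -> last char: $


BWT = abdbad$


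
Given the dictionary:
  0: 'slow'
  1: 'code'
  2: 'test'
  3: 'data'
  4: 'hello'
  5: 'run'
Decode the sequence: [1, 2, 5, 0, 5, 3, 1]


Look up each index in the dictionary:
  1 -> 'code'
  2 -> 'test'
  5 -> 'run'
  0 -> 'slow'
  5 -> 'run'
  3 -> 'data'
  1 -> 'code'

Decoded: "code test run slow run data code"


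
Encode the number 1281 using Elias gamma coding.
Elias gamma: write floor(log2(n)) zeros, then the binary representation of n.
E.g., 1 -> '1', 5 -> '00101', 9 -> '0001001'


num_bits = floor(log2(1281)) + 1 = 11
leading_zeros = num_bits - 1 = 10
binary(1281) = 10100000001

Elias gamma(1281) = '0000000000' + '10100000001' = 000000000010100000001 (21 bits)


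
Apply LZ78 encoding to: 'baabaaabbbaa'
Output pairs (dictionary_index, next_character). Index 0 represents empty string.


LZ78 encoding steps:
Dictionary: {0: ''}
Step 1: w='' (idx 0), next='b' -> output (0, 'b'), add 'b' as idx 1
Step 2: w='' (idx 0), next='a' -> output (0, 'a'), add 'a' as idx 2
Step 3: w='a' (idx 2), next='b' -> output (2, 'b'), add 'ab' as idx 3
Step 4: w='a' (idx 2), next='a' -> output (2, 'a'), add 'aa' as idx 4
Step 5: w='ab' (idx 3), next='b' -> output (3, 'b'), add 'abb' as idx 5
Step 6: w='b' (idx 1), next='a' -> output (1, 'a'), add 'ba' as idx 6
Step 7: w='a' (idx 2), end of input -> output (2, '')


Encoded: [(0, 'b'), (0, 'a'), (2, 'b'), (2, 'a'), (3, 'b'), (1, 'a'), (2, '')]


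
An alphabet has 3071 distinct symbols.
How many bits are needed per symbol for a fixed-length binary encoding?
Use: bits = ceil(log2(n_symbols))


log2(3071) = 11.5845
Bracket: 2^11 = 2048 < 3071 <= 2^12 = 4096
So ceil(log2(3071)) = 12

bits = ceil(log2(3071)) = ceil(11.5845) = 12 bits


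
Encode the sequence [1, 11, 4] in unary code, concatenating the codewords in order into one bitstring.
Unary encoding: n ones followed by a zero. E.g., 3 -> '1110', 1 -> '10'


Encode each number as n ones followed by a terminating 0:
  1 -> 10 (2 bits)
  11 -> 111111111110 (12 bits)
  4 -> 11110 (5 bits)
Total length = 2 + 12 + 5 = 19 bits.

Unary([1, 11, 4]) = 1011111111111011110 (19 bits)


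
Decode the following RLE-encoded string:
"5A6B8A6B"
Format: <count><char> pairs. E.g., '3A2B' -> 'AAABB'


Expanding each <count><char> pair:
  5A -> 'AAAAA'
  6B -> 'BBBBBB'
  8A -> 'AAAAAAAA'
  6B -> 'BBBBBB'

Decoded = AAAAABBBBBBAAAAAAAABBBBBB


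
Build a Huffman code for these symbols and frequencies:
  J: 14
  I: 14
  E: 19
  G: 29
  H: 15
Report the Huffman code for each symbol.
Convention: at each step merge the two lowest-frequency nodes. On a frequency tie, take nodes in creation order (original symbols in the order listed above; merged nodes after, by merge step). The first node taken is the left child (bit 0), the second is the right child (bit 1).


Huffman tree construction:
Step 1: Merge J(14) + I(14) = 28
Step 2: Merge H(15) + E(19) = 34
Step 3: Merge (J+I)(28) + G(29) = 57
Step 4: Merge (H+E)(34) + ((J+I)+G)(57) = 91
Read each symbol's code off the tree from the root (left child = 0, right child = 1).

Codes:
  J: 100 (length 3)
  I: 101 (length 3)
  E: 01 (length 2)
  G: 11 (length 2)
  H: 00 (length 2)
Average code length: 210/91 = 2.3077 bits/symbol


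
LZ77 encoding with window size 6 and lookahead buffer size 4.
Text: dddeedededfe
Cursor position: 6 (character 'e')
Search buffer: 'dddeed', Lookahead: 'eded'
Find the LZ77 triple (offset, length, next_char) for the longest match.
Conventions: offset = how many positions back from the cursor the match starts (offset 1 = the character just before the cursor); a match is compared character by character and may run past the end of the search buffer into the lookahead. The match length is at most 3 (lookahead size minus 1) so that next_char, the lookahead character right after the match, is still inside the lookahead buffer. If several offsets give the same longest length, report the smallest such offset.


Try each offset into the search buffer:
  offset=1 (pos 5, char 'd'): match length 0
  offset=2 (pos 4, char 'e'): match length 3
  offset=3 (pos 3, char 'e'): match length 1
  offset=4 (pos 2, char 'd'): match length 0
  offset=5 (pos 1, char 'd'): match length 0
  offset=6 (pos 0, char 'd'): match length 0
Longest match has length 3 at offset 2.
next_char = character at position 6 + 3 = 9 -> 'd'

Best match: offset=2, length=3 (matching 'ede' starting at position 4)
LZ77 triple: (2, 3, 'd')


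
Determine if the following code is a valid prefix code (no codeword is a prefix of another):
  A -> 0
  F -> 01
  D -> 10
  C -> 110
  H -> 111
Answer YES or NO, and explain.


Checking each pair (does one codeword prefix another?):
  A='0' vs F='01': prefix -- VIOLATION

NO -- this is NOT a valid prefix code. A (0) is a prefix of F (01).


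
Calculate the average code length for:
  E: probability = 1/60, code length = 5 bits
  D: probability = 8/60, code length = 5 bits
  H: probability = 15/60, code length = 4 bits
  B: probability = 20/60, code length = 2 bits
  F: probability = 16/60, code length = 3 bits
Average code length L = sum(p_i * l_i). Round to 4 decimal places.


Weighted contributions p_i * l_i:
  E: (1/60) * 5 = 5/60
  D: (8/60) * 5 = 40/60
  H: (15/60) * 4 = 60/60
  B: (20/60) * 2 = 40/60
  F: (16/60) * 3 = 48/60
Sum = (5 + 40 + 60 + 40 + 48)/60 = 193/60

L = 193/60 = 3.2167 bits/symbol


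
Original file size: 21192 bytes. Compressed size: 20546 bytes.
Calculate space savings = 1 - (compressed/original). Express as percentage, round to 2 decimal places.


ratio = compressed/original = 20546/21192 = 0.969517
savings = 1 - ratio = 1 - 0.969517 = 0.030483
as a percentage: 0.030483 * 100 = 3.05%

Space savings = 1 - 20546/21192 = 3.05%


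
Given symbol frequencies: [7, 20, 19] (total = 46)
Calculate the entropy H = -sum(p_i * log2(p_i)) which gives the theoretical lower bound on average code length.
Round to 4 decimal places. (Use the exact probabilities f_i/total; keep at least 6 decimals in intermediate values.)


Per-symbol terms -p_i * log2(p_i) with p_i = f_i/46:
  p = 7/46 = 0.152174: log2(p) = -2.716207, -p*log2(p) = 0.413336
  p = 20/46 = 0.434783: log2(p) = -1.201634, -p*log2(p) = 0.522450
  p = 19/46 = 0.413043: log2(p) = -1.275634, -p*log2(p) = 0.526892
H = 0.413336 + 0.522450 + 0.526892 = 1.462678

H = 1.4627 bits/symbol


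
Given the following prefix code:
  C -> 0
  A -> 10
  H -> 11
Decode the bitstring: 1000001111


Decoding step by step:
Bits 10 -> A
Bits 0 -> C
Bits 0 -> C
Bits 0 -> C
Bits 0 -> C
Bits 11 -> H
Bits 11 -> H


Decoded message: ACCCCHH


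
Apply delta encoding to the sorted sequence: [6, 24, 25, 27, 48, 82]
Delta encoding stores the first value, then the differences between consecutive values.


First value: 6
Deltas:
  24 - 6 = 18
  25 - 24 = 1
  27 - 25 = 2
  48 - 27 = 21
  82 - 48 = 34


Delta encoded: [6, 18, 1, 2, 21, 34]


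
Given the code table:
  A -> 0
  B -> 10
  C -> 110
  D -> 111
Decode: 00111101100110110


Decoding:
0 -> A
0 -> A
111 -> D
10 -> B
110 -> C
0 -> A
110 -> C
110 -> C


Result: AADBCACC


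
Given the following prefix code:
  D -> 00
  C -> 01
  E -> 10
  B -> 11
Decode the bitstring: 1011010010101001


Decoding step by step:
Bits 10 -> E
Bits 11 -> B
Bits 01 -> C
Bits 00 -> D
Bits 10 -> E
Bits 10 -> E
Bits 10 -> E
Bits 01 -> C


Decoded message: EBCDEEEC


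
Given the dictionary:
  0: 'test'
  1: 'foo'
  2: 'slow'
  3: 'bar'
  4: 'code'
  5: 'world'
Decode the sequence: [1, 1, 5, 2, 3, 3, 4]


Look up each index in the dictionary:
  1 -> 'foo'
  1 -> 'foo'
  5 -> 'world'
  2 -> 'slow'
  3 -> 'bar'
  3 -> 'bar'
  4 -> 'code'

Decoded: "foo foo world slow bar bar code"


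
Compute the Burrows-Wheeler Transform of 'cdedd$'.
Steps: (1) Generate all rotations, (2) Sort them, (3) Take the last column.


Rotations (sorted):
  0: $cdedd -> last char: d
  1: cdedd$ -> last char: $
  2: d$cded -> last char: d
  3: dd$cde -> last char: e
  4: dedd$c -> last char: c
  5: edd$cd -> last char: d


BWT = d$decd
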